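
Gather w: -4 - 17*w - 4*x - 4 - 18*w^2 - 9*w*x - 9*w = -18*w^2 + w*(-9*x - 26) - 4*x - 8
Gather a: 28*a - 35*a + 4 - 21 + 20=3 - 7*a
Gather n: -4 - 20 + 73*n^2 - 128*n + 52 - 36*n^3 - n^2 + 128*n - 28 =-36*n^3 + 72*n^2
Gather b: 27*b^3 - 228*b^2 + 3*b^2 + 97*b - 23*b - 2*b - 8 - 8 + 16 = 27*b^3 - 225*b^2 + 72*b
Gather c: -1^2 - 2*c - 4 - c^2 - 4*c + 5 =-c^2 - 6*c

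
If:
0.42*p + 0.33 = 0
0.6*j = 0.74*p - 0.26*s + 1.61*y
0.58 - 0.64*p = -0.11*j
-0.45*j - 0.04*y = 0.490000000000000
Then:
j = -9.84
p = -0.79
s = 630.40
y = 98.50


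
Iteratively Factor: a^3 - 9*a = (a + 3)*(a^2 - 3*a) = a*(a + 3)*(a - 3)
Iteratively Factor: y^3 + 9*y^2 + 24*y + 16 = (y + 1)*(y^2 + 8*y + 16) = (y + 1)*(y + 4)*(y + 4)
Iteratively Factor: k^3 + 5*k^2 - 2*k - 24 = (k + 3)*(k^2 + 2*k - 8) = (k - 2)*(k + 3)*(k + 4)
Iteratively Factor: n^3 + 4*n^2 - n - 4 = (n - 1)*(n^2 + 5*n + 4) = (n - 1)*(n + 4)*(n + 1)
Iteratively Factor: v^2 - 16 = (v + 4)*(v - 4)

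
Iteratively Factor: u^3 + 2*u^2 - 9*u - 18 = (u + 3)*(u^2 - u - 6) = (u - 3)*(u + 3)*(u + 2)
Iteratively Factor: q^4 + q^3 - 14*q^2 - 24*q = (q + 3)*(q^3 - 2*q^2 - 8*q) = (q + 2)*(q + 3)*(q^2 - 4*q) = (q - 4)*(q + 2)*(q + 3)*(q)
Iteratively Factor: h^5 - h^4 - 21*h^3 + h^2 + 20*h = (h)*(h^4 - h^3 - 21*h^2 + h + 20) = h*(h - 1)*(h^3 - 21*h - 20) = h*(h - 1)*(h + 4)*(h^2 - 4*h - 5) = h*(h - 5)*(h - 1)*(h + 4)*(h + 1)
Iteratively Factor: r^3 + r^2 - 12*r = (r)*(r^2 + r - 12) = r*(r + 4)*(r - 3)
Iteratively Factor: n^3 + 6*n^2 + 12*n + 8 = (n + 2)*(n^2 + 4*n + 4) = (n + 2)^2*(n + 2)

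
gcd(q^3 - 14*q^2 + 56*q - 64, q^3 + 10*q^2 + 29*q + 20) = 1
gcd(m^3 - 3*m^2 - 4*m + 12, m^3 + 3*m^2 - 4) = m + 2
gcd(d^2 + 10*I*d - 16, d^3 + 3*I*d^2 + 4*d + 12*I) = d + 2*I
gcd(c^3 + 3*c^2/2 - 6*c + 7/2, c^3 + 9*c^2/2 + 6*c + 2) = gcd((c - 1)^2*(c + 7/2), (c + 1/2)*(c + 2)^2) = 1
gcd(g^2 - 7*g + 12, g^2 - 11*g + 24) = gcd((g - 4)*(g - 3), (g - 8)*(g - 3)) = g - 3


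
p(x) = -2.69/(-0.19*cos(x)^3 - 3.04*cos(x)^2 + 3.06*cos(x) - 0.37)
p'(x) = -2.69*(-0.57*sin(x)*cos(x)^2 - 6.08*sin(x)*cos(x) + 3.06*sin(x))/(-0.19*cos(x)^3 - 3.04*cos(x)^2 + 3.06*cos(x) - 0.37)^2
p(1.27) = -10.16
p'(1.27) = -44.28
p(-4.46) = 2.04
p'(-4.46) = -6.78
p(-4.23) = 1.11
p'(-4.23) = -2.33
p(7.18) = -8.69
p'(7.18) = 20.99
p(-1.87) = 1.76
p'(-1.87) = 5.27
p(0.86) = -9.62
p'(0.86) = 29.97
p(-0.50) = 17.44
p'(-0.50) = -147.10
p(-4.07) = 0.83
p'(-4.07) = -1.32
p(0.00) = 4.98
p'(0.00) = 0.00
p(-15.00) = 0.62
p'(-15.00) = 0.67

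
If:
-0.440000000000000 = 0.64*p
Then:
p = -0.69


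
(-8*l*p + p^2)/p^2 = (-8*l + p)/p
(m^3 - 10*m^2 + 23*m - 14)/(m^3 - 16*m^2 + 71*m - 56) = (m - 2)/(m - 8)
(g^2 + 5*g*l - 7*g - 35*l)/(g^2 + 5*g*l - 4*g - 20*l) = (g - 7)/(g - 4)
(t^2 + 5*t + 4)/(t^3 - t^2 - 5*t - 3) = (t + 4)/(t^2 - 2*t - 3)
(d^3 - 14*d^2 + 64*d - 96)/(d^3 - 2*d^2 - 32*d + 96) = (d - 6)/(d + 6)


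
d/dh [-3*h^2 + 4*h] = 4 - 6*h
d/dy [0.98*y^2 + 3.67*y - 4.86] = 1.96*y + 3.67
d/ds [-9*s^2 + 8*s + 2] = 8 - 18*s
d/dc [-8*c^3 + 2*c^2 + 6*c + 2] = -24*c^2 + 4*c + 6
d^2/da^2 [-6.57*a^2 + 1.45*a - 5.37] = -13.1400000000000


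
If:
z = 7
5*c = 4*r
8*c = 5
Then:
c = 5/8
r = 25/32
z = 7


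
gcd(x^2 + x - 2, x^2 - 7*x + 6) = x - 1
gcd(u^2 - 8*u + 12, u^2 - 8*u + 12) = u^2 - 8*u + 12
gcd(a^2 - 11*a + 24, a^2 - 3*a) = a - 3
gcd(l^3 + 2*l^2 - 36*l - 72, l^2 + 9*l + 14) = l + 2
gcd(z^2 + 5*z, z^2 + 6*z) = z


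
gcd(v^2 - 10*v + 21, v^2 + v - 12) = v - 3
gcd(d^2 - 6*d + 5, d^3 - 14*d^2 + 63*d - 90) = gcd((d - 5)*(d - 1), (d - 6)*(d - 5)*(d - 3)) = d - 5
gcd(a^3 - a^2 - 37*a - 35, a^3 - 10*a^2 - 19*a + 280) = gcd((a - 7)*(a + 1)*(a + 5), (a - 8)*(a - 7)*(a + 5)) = a^2 - 2*a - 35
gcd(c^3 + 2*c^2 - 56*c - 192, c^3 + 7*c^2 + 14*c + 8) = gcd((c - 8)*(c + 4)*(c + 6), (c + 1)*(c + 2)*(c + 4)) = c + 4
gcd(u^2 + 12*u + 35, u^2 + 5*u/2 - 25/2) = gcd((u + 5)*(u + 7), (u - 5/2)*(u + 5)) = u + 5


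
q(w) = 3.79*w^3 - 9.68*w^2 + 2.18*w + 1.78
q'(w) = 11.37*w^2 - 19.36*w + 2.18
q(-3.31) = -248.93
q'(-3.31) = 190.83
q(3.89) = 86.88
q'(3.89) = 98.92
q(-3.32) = -250.85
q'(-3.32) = 191.78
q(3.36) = 43.59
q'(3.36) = 65.49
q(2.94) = 20.83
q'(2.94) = 43.54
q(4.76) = 201.58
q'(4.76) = 167.64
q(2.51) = 6.20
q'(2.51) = 25.22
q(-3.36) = -258.59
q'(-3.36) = 195.59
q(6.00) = 485.02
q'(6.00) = 295.34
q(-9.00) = -3564.83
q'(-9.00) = 1097.39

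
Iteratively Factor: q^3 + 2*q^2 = (q)*(q^2 + 2*q) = q*(q + 2)*(q)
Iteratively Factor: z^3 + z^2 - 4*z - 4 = (z + 1)*(z^2 - 4) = (z + 1)*(z + 2)*(z - 2)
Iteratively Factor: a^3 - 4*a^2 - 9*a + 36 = (a - 4)*(a^2 - 9) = (a - 4)*(a - 3)*(a + 3)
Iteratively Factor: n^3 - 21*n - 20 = (n + 4)*(n^2 - 4*n - 5) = (n - 5)*(n + 4)*(n + 1)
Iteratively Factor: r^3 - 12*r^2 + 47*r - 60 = (r - 3)*(r^2 - 9*r + 20) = (r - 5)*(r - 3)*(r - 4)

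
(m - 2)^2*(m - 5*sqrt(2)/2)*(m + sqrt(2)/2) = m^4 - 4*m^3 - 2*sqrt(2)*m^3 + 3*m^2/2 + 8*sqrt(2)*m^2 - 8*sqrt(2)*m + 10*m - 10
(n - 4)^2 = n^2 - 8*n + 16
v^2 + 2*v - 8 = (v - 2)*(v + 4)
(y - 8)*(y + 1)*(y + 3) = y^3 - 4*y^2 - 29*y - 24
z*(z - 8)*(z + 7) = z^3 - z^2 - 56*z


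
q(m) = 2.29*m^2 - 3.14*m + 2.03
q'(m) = 4.58*m - 3.14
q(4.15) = 28.44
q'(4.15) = 15.87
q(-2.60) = 25.67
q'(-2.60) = -15.05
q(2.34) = 7.22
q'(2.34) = 7.58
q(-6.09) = 106.08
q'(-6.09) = -31.03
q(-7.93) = 170.94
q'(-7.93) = -39.46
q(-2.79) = 28.62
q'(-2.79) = -15.92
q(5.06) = 44.77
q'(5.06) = 20.03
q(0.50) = 1.03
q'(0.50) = -0.85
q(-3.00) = 32.06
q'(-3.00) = -16.88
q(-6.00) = 103.31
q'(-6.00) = -30.62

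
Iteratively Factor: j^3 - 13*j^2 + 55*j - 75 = (j - 5)*(j^2 - 8*j + 15) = (j - 5)^2*(j - 3)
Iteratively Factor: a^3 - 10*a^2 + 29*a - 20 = (a - 4)*(a^2 - 6*a + 5) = (a - 5)*(a - 4)*(a - 1)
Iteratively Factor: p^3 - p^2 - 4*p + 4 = (p + 2)*(p^2 - 3*p + 2) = (p - 1)*(p + 2)*(p - 2)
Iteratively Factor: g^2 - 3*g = (g)*(g - 3)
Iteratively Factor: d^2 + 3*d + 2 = (d + 1)*(d + 2)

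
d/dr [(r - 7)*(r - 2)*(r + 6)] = 3*r^2 - 6*r - 40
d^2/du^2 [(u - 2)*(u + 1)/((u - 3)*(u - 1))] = 2*(3*u^3 - 15*u^2 + 33*u - 29)/(u^6 - 12*u^5 + 57*u^4 - 136*u^3 + 171*u^2 - 108*u + 27)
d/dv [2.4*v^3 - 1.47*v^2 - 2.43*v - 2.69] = 7.2*v^2 - 2.94*v - 2.43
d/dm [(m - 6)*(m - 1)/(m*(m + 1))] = 2*(4*m^2 - 6*m - 3)/(m^2*(m^2 + 2*m + 1))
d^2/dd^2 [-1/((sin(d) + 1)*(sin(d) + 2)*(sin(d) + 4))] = (9*sin(d)^5 + 68*sin(d)^4 + 144*sin(d)^3 - 34*sin(d)^2 - 372*sin(d) - 280)/((sin(d) + 1)^2*(sin(d) + 2)^3*(sin(d) + 4)^3)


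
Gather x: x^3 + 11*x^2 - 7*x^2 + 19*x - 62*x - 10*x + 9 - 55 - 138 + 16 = x^3 + 4*x^2 - 53*x - 168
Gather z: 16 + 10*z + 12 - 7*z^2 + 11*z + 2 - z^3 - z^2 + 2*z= -z^3 - 8*z^2 + 23*z + 30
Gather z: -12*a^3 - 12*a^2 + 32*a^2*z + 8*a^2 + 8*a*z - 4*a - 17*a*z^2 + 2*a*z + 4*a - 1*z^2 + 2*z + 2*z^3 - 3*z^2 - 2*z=-12*a^3 - 4*a^2 + 2*z^3 + z^2*(-17*a - 4) + z*(32*a^2 + 10*a)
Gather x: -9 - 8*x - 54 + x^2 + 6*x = x^2 - 2*x - 63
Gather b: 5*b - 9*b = -4*b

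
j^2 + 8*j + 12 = (j + 2)*(j + 6)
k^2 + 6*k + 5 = (k + 1)*(k + 5)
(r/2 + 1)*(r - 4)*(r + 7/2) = r^3/2 + 3*r^2/4 - 15*r/2 - 14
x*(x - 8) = x^2 - 8*x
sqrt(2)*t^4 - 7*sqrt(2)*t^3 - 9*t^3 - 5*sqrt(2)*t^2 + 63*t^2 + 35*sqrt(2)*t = t*(t - 7)*(t - 5*sqrt(2))*(sqrt(2)*t + 1)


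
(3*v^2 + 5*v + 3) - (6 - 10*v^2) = 13*v^2 + 5*v - 3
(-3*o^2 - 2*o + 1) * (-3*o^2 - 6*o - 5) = 9*o^4 + 24*o^3 + 24*o^2 + 4*o - 5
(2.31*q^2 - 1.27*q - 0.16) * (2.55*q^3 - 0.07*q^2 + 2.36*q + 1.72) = 5.8905*q^5 - 3.4002*q^4 + 5.1325*q^3 + 0.9872*q^2 - 2.562*q - 0.2752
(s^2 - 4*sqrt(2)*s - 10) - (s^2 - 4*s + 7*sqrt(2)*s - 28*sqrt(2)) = -11*sqrt(2)*s + 4*s - 10 + 28*sqrt(2)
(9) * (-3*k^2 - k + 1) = -27*k^2 - 9*k + 9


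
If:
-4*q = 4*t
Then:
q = -t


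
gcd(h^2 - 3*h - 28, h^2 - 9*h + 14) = h - 7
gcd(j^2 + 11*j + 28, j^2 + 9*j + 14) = j + 7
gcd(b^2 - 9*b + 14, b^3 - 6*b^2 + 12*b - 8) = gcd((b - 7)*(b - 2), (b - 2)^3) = b - 2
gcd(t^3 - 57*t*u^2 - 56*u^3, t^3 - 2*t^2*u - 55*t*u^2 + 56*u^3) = t^2 - t*u - 56*u^2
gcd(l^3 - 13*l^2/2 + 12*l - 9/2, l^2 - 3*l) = l - 3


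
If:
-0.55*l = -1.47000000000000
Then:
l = 2.67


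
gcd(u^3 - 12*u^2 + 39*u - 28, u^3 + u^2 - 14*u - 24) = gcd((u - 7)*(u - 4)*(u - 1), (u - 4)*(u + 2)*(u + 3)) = u - 4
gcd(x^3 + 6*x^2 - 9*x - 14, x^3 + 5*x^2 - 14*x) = x^2 + 5*x - 14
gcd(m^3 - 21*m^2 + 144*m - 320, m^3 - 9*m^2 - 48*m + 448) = m^2 - 16*m + 64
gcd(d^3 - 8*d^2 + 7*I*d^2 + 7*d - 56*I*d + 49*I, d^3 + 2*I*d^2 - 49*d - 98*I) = d - 7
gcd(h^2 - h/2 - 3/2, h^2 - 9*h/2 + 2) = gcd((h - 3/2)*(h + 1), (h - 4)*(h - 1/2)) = 1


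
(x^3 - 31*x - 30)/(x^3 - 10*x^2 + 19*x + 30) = (x + 5)/(x - 5)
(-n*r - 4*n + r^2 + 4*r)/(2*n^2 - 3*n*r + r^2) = (r + 4)/(-2*n + r)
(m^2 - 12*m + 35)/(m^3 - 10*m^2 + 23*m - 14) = (m - 5)/(m^2 - 3*m + 2)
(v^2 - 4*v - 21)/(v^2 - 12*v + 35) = (v + 3)/(v - 5)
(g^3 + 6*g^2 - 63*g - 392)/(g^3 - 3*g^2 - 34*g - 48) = (g^2 + 14*g + 49)/(g^2 + 5*g + 6)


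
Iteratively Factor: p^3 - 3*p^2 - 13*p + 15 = (p - 1)*(p^2 - 2*p - 15) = (p - 5)*(p - 1)*(p + 3)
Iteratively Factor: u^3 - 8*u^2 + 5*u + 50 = (u - 5)*(u^2 - 3*u - 10) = (u - 5)*(u + 2)*(u - 5)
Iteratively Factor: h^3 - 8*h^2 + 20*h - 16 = (h - 2)*(h^2 - 6*h + 8) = (h - 4)*(h - 2)*(h - 2)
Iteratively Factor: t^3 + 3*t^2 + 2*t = (t + 1)*(t^2 + 2*t) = t*(t + 1)*(t + 2)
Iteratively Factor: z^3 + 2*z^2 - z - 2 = (z + 1)*(z^2 + z - 2) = (z - 1)*(z + 1)*(z + 2)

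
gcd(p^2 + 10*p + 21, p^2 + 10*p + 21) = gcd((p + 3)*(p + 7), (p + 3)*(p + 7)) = p^2 + 10*p + 21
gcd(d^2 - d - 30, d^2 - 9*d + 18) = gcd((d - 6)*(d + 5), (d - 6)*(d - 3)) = d - 6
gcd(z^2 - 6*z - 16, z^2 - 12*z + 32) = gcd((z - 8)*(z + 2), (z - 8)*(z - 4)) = z - 8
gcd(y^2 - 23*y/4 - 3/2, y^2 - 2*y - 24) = y - 6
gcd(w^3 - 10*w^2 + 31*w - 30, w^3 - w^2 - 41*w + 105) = w^2 - 8*w + 15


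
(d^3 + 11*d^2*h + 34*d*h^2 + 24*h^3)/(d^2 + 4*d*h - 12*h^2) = (d^2 + 5*d*h + 4*h^2)/(d - 2*h)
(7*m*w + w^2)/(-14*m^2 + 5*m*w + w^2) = w/(-2*m + w)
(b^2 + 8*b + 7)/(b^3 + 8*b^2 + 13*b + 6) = (b + 7)/(b^2 + 7*b + 6)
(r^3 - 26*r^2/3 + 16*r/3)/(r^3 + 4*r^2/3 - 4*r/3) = (r - 8)/(r + 2)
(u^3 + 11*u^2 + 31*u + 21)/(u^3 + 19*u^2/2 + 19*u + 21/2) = 2*(u + 3)/(2*u + 3)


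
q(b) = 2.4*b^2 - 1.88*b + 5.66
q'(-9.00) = -45.08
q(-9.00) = 216.98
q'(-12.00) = -59.48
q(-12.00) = 373.82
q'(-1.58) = -9.46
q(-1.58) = 14.62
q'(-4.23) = -22.18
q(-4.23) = 56.56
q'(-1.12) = -7.26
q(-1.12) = 10.78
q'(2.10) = 8.20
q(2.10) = 12.30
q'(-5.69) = -29.19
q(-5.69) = 94.06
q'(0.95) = 2.68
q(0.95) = 6.04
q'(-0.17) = -2.70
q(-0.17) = 6.05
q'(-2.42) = -13.50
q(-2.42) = 24.26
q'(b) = 4.8*b - 1.88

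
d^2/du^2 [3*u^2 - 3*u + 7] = 6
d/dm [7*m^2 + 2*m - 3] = 14*m + 2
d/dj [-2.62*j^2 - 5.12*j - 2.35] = -5.24*j - 5.12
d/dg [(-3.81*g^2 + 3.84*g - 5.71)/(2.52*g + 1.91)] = (-9.6012*g^2 - 14.5542*g + 21.7236)/(6.3504*g^2 + 9.6264*g + 3.6481)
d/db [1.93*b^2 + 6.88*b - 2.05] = 3.86*b + 6.88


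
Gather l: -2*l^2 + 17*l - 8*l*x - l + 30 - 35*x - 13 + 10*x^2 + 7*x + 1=-2*l^2 + l*(16 - 8*x) + 10*x^2 - 28*x + 18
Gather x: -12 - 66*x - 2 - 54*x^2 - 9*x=-54*x^2 - 75*x - 14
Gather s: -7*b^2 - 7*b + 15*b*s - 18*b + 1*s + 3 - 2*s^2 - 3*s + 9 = -7*b^2 - 25*b - 2*s^2 + s*(15*b - 2) + 12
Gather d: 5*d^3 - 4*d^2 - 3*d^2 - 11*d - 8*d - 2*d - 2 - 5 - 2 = 5*d^3 - 7*d^2 - 21*d - 9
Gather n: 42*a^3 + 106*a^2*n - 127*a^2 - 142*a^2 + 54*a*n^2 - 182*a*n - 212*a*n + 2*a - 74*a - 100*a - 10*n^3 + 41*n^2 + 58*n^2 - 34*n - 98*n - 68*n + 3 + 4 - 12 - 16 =42*a^3 - 269*a^2 - 172*a - 10*n^3 + n^2*(54*a + 99) + n*(106*a^2 - 394*a - 200) - 21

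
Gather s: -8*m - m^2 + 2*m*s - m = -m^2 + 2*m*s - 9*m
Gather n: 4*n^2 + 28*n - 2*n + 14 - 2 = 4*n^2 + 26*n + 12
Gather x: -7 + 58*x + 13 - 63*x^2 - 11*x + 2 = -63*x^2 + 47*x + 8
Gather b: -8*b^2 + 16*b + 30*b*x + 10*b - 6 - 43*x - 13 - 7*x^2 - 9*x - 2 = -8*b^2 + b*(30*x + 26) - 7*x^2 - 52*x - 21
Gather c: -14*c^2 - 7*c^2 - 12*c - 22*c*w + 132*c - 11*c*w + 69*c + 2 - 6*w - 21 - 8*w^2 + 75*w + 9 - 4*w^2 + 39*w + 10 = -21*c^2 + c*(189 - 33*w) - 12*w^2 + 108*w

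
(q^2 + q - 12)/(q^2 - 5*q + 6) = (q + 4)/(q - 2)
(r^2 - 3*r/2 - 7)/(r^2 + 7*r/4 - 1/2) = 2*(2*r - 7)/(4*r - 1)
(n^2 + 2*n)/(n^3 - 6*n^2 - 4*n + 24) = n/(n^2 - 8*n + 12)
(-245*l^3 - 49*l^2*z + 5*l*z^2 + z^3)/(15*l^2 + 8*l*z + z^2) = (-49*l^2 + z^2)/(3*l + z)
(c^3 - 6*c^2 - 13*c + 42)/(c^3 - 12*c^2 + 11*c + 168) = (c - 2)/(c - 8)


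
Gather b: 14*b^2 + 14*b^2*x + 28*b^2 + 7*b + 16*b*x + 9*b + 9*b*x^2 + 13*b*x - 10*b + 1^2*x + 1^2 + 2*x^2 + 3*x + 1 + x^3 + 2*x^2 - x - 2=b^2*(14*x + 42) + b*(9*x^2 + 29*x + 6) + x^3 + 4*x^2 + 3*x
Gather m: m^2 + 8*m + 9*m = m^2 + 17*m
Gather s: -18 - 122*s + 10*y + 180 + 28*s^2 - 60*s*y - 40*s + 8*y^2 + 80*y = 28*s^2 + s*(-60*y - 162) + 8*y^2 + 90*y + 162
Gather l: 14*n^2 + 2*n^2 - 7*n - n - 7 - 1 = 16*n^2 - 8*n - 8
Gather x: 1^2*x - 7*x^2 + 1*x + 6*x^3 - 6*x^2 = 6*x^3 - 13*x^2 + 2*x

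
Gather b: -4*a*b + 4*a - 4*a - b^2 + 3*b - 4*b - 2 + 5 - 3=-b^2 + b*(-4*a - 1)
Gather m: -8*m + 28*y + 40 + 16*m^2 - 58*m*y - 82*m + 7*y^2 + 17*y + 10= 16*m^2 + m*(-58*y - 90) + 7*y^2 + 45*y + 50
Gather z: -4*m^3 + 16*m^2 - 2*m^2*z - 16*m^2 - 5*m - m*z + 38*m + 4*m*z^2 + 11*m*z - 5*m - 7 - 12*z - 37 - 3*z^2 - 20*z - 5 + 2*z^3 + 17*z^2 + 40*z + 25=-4*m^3 + 28*m + 2*z^3 + z^2*(4*m + 14) + z*(-2*m^2 + 10*m + 8) - 24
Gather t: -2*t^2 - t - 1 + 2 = -2*t^2 - t + 1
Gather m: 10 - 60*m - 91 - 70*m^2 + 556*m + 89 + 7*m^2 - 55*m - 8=-63*m^2 + 441*m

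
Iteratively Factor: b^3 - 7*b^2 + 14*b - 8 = (b - 1)*(b^2 - 6*b + 8) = (b - 4)*(b - 1)*(b - 2)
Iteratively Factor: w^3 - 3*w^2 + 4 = (w - 2)*(w^2 - w - 2) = (w - 2)*(w + 1)*(w - 2)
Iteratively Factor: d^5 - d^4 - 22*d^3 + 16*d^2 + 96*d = (d + 2)*(d^4 - 3*d^3 - 16*d^2 + 48*d) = (d - 4)*(d + 2)*(d^3 + d^2 - 12*d) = (d - 4)*(d + 2)*(d + 4)*(d^2 - 3*d) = (d - 4)*(d - 3)*(d + 2)*(d + 4)*(d)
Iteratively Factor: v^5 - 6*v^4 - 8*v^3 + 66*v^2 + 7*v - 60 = (v - 5)*(v^4 - v^3 - 13*v^2 + v + 12) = (v - 5)*(v - 1)*(v^3 - 13*v - 12) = (v - 5)*(v - 1)*(v + 1)*(v^2 - v - 12) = (v - 5)*(v - 4)*(v - 1)*(v + 1)*(v + 3)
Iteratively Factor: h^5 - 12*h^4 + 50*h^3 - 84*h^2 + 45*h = (h)*(h^4 - 12*h^3 + 50*h^2 - 84*h + 45) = h*(h - 5)*(h^3 - 7*h^2 + 15*h - 9) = h*(h - 5)*(h - 1)*(h^2 - 6*h + 9) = h*(h - 5)*(h - 3)*(h - 1)*(h - 3)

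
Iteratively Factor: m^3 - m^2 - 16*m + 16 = (m - 4)*(m^2 + 3*m - 4) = (m - 4)*(m + 4)*(m - 1)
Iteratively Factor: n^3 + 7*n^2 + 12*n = (n + 4)*(n^2 + 3*n) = n*(n + 4)*(n + 3)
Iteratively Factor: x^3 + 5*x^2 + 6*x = (x + 2)*(x^2 + 3*x) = (x + 2)*(x + 3)*(x)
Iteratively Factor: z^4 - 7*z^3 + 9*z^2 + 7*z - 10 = (z + 1)*(z^3 - 8*z^2 + 17*z - 10) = (z - 2)*(z + 1)*(z^2 - 6*z + 5) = (z - 5)*(z - 2)*(z + 1)*(z - 1)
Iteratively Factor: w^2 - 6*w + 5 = (w - 1)*(w - 5)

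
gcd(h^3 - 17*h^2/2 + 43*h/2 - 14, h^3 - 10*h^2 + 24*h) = h - 4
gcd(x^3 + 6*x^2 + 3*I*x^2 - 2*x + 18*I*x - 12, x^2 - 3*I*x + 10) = x + 2*I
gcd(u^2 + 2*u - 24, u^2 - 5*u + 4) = u - 4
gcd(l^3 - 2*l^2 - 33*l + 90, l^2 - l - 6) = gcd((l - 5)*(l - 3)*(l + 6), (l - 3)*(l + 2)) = l - 3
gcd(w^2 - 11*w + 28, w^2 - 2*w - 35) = w - 7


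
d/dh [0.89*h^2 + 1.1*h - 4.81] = 1.78*h + 1.1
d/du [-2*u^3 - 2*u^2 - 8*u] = -6*u^2 - 4*u - 8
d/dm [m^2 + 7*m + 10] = 2*m + 7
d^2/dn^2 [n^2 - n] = 2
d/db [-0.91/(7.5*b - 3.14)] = 6.825/(7.5*b - 3.14)^2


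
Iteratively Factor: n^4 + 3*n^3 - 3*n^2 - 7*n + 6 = (n - 1)*(n^3 + 4*n^2 + n - 6) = (n - 1)*(n + 2)*(n^2 + 2*n - 3) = (n - 1)*(n + 2)*(n + 3)*(n - 1)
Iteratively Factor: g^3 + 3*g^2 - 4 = (g - 1)*(g^2 + 4*g + 4) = (g - 1)*(g + 2)*(g + 2)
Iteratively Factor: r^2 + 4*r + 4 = (r + 2)*(r + 2)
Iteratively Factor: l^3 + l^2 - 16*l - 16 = (l - 4)*(l^2 + 5*l + 4) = (l - 4)*(l + 4)*(l + 1)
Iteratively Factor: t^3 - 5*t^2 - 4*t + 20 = (t - 5)*(t^2 - 4) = (t - 5)*(t - 2)*(t + 2)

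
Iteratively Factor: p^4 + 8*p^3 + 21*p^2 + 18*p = (p)*(p^3 + 8*p^2 + 21*p + 18) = p*(p + 3)*(p^2 + 5*p + 6) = p*(p + 3)^2*(p + 2)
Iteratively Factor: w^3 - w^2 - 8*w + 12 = (w - 2)*(w^2 + w - 6) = (w - 2)^2*(w + 3)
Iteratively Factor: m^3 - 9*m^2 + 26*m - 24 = (m - 2)*(m^2 - 7*m + 12) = (m - 4)*(m - 2)*(m - 3)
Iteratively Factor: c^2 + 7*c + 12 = (c + 3)*(c + 4)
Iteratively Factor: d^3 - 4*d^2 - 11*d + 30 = (d - 2)*(d^2 - 2*d - 15) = (d - 2)*(d + 3)*(d - 5)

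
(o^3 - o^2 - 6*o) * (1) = o^3 - o^2 - 6*o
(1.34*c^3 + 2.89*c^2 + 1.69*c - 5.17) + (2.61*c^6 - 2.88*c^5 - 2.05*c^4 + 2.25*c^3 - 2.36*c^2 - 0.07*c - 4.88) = 2.61*c^6 - 2.88*c^5 - 2.05*c^4 + 3.59*c^3 + 0.53*c^2 + 1.62*c - 10.05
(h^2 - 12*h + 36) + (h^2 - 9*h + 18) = 2*h^2 - 21*h + 54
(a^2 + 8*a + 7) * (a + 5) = a^3 + 13*a^2 + 47*a + 35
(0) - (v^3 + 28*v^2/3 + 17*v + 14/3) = -v^3 - 28*v^2/3 - 17*v - 14/3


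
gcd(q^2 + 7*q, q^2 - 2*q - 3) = 1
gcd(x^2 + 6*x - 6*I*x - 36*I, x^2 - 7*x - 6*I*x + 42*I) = x - 6*I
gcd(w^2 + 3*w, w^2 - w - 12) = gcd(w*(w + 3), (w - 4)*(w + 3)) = w + 3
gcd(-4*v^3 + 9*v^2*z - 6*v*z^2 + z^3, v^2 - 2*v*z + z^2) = v^2 - 2*v*z + z^2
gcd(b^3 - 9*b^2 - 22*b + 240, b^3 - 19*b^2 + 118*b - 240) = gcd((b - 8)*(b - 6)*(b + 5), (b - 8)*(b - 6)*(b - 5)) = b^2 - 14*b + 48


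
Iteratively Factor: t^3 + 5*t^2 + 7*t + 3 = (t + 1)*(t^2 + 4*t + 3) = (t + 1)^2*(t + 3)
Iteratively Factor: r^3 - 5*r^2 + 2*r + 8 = (r - 4)*(r^2 - r - 2) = (r - 4)*(r - 2)*(r + 1)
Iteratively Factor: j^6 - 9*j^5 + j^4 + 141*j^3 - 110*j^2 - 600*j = (j + 3)*(j^5 - 12*j^4 + 37*j^3 + 30*j^2 - 200*j) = (j - 5)*(j + 3)*(j^4 - 7*j^3 + 2*j^2 + 40*j) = (j - 5)^2*(j + 3)*(j^3 - 2*j^2 - 8*j) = (j - 5)^2*(j - 4)*(j + 3)*(j^2 + 2*j) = (j - 5)^2*(j - 4)*(j + 2)*(j + 3)*(j)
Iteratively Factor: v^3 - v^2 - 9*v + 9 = (v + 3)*(v^2 - 4*v + 3) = (v - 1)*(v + 3)*(v - 3)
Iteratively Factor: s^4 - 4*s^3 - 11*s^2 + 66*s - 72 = (s - 3)*(s^3 - s^2 - 14*s + 24) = (s - 3)*(s + 4)*(s^2 - 5*s + 6) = (s - 3)^2*(s + 4)*(s - 2)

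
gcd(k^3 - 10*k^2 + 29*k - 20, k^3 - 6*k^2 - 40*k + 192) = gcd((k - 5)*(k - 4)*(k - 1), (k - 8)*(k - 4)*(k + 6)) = k - 4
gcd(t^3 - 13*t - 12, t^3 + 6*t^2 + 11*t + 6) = t^2 + 4*t + 3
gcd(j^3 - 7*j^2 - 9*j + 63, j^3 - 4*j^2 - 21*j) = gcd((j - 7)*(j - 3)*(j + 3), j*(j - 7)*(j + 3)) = j^2 - 4*j - 21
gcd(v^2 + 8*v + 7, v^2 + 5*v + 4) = v + 1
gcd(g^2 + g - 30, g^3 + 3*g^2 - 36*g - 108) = g + 6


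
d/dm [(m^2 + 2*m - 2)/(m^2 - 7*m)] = (-9*m^2 + 4*m - 14)/(m^2*(m^2 - 14*m + 49))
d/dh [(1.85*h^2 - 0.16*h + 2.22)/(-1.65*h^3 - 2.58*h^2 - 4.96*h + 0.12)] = (3.0525*h^4 - 0.528*h^3 + 1.4002*h^2 + 11.8992*h + 10.992)/(2.7225*h^6 + 8.514*h^5 + 23.0244*h^4 + 25.1976*h^3 + 23.9824*h^2 - 1.1904*h + 0.0144)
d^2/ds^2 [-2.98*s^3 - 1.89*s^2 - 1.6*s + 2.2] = -17.88*s - 3.78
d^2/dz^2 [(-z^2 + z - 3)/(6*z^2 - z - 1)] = 2*(30*z^3 - 342*z^2 + 72*z - 23)/(216*z^6 - 108*z^5 - 90*z^4 + 35*z^3 + 15*z^2 - 3*z - 1)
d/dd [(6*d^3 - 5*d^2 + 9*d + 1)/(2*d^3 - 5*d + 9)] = (10*d^4 - 96*d^3 + 181*d^2 - 90*d + 86)/(4*d^6 - 20*d^4 + 36*d^3 + 25*d^2 - 90*d + 81)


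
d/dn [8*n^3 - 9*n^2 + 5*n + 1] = 24*n^2 - 18*n + 5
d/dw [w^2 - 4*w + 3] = 2*w - 4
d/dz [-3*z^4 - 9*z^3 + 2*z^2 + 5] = z*(-12*z^2 - 27*z + 4)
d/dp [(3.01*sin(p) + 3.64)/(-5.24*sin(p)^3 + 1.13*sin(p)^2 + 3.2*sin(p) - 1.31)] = (31.5448*sin(p)^3 + 53.8195*sin(p)^2 - 8.2264*sin(p) - 15.5911)*cos(p)/(27.4576*sin(p)^6 - 11.8424*sin(p)^5 - 32.2591*sin(p)^4 + 20.9608*sin(p)^3 + 7.2794*sin(p)^2 - 8.384*sin(p) + 1.7161)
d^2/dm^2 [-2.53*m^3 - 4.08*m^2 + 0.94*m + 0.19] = -15.18*m - 8.16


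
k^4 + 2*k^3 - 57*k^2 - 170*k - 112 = (k - 8)*(k + 1)*(k + 2)*(k + 7)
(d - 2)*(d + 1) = d^2 - d - 2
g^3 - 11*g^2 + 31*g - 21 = (g - 7)*(g - 3)*(g - 1)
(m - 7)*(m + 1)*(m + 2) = m^3 - 4*m^2 - 19*m - 14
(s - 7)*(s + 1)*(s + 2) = s^3 - 4*s^2 - 19*s - 14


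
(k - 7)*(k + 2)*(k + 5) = k^3 - 39*k - 70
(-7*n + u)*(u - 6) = -7*n*u + 42*n + u^2 - 6*u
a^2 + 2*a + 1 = (a + 1)^2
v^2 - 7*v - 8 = (v - 8)*(v + 1)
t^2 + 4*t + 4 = (t + 2)^2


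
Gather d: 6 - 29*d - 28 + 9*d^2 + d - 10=9*d^2 - 28*d - 32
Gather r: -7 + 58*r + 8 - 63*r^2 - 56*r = -63*r^2 + 2*r + 1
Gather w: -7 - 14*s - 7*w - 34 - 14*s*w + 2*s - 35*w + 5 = -12*s + w*(-14*s - 42) - 36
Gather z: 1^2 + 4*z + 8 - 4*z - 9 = 0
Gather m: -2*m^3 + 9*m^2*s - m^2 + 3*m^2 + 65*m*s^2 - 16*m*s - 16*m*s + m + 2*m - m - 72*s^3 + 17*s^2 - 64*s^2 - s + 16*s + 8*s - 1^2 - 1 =-2*m^3 + m^2*(9*s + 2) + m*(65*s^2 - 32*s + 2) - 72*s^3 - 47*s^2 + 23*s - 2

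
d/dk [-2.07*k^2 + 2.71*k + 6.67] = 2.71 - 4.14*k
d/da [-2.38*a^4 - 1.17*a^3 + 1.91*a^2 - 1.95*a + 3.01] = -9.52*a^3 - 3.51*a^2 + 3.82*a - 1.95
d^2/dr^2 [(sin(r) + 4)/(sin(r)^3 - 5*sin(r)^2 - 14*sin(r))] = (-4*sin(r)^4 - 21*sin(r)^3 + 145*sin(r)^2 - 200*sin(r) - 1082 - 520/sin(r) + 1680/sin(r)^2 + 1568/sin(r)^3)/((sin(r) - 7)^3*(sin(r) + 2)^3)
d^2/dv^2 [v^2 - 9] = 2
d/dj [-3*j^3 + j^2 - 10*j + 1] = -9*j^2 + 2*j - 10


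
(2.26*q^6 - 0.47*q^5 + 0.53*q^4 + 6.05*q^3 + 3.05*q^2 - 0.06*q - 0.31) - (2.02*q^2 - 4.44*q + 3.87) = 2.26*q^6 - 0.47*q^5 + 0.53*q^4 + 6.05*q^3 + 1.03*q^2 + 4.38*q - 4.18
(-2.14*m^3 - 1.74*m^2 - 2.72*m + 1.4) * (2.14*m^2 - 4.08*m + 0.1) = -4.5796*m^5 + 5.0076*m^4 + 1.0644*m^3 + 13.9196*m^2 - 5.984*m + 0.14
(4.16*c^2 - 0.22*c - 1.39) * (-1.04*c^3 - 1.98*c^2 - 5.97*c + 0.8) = -4.3264*c^5 - 8.008*c^4 - 22.954*c^3 + 7.3936*c^2 + 8.1223*c - 1.112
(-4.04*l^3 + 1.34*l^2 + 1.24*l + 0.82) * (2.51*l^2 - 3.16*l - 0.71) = -10.1404*l^5 + 16.1298*l^4 + 1.7464*l^3 - 2.8116*l^2 - 3.4716*l - 0.5822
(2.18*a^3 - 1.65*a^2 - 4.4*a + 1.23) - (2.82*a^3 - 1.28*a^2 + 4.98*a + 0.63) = -0.64*a^3 - 0.37*a^2 - 9.38*a + 0.6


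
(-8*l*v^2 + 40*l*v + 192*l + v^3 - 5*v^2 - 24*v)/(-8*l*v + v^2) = v - 5 - 24/v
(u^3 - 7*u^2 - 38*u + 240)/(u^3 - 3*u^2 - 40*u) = (u^2 + u - 30)/(u*(u + 5))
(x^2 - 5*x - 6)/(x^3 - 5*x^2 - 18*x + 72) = (x + 1)/(x^2 + x - 12)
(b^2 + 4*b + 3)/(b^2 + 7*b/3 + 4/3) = 3*(b + 3)/(3*b + 4)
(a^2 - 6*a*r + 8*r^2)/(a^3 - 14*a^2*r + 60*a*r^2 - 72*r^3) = (a - 4*r)/(a^2 - 12*a*r + 36*r^2)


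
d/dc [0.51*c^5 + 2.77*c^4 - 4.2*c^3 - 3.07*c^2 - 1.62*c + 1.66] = 2.55*c^4 + 11.08*c^3 - 12.6*c^2 - 6.14*c - 1.62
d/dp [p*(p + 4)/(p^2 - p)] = -5/(p^2 - 2*p + 1)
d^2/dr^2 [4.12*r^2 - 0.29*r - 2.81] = 8.24000000000000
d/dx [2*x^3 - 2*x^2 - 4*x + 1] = 6*x^2 - 4*x - 4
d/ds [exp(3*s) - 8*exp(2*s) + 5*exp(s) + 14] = (3*exp(2*s) - 16*exp(s) + 5)*exp(s)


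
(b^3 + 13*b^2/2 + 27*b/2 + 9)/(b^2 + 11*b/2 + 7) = (2*b^2 + 9*b + 9)/(2*b + 7)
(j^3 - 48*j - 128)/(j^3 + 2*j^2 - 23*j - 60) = (j^2 - 4*j - 32)/(j^2 - 2*j - 15)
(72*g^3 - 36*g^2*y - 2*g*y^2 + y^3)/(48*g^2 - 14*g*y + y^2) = (-12*g^2 + 4*g*y + y^2)/(-8*g + y)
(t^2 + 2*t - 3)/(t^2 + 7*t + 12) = (t - 1)/(t + 4)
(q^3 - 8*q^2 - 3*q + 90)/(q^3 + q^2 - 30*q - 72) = (q - 5)/(q + 4)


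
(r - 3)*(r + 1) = r^2 - 2*r - 3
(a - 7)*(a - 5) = a^2 - 12*a + 35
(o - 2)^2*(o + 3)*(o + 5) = o^4 + 4*o^3 - 13*o^2 - 28*o + 60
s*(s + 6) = s^2 + 6*s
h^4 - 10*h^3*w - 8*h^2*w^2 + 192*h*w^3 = h*(h - 8*w)*(h - 6*w)*(h + 4*w)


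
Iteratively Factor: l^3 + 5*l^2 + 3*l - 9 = (l + 3)*(l^2 + 2*l - 3) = (l - 1)*(l + 3)*(l + 3)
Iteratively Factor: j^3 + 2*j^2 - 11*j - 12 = (j - 3)*(j^2 + 5*j + 4) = (j - 3)*(j + 1)*(j + 4)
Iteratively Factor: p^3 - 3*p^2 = (p)*(p^2 - 3*p) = p^2*(p - 3)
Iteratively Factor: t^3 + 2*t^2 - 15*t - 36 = (t + 3)*(t^2 - t - 12) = (t - 4)*(t + 3)*(t + 3)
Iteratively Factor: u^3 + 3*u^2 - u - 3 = (u + 3)*(u^2 - 1) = (u - 1)*(u + 3)*(u + 1)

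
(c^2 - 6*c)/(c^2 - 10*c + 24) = c/(c - 4)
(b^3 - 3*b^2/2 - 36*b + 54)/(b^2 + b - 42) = (b^2 + 9*b/2 - 9)/(b + 7)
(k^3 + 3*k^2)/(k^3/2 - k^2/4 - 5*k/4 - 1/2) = 4*k^2*(k + 3)/(2*k^3 - k^2 - 5*k - 2)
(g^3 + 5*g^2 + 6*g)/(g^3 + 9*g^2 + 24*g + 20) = g*(g + 3)/(g^2 + 7*g + 10)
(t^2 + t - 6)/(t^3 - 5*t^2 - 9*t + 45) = (t - 2)/(t^2 - 8*t + 15)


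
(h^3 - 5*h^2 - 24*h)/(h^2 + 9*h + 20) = h*(h^2 - 5*h - 24)/(h^2 + 9*h + 20)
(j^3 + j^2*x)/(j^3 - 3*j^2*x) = (j + x)/(j - 3*x)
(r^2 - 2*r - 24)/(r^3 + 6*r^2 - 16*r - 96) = (r - 6)/(r^2 + 2*r - 24)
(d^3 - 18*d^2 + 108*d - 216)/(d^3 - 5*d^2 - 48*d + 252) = (d - 6)/(d + 7)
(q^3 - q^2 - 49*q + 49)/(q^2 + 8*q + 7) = (q^2 - 8*q + 7)/(q + 1)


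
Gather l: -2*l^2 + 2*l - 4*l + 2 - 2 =-2*l^2 - 2*l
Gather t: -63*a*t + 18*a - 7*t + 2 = 18*a + t*(-63*a - 7) + 2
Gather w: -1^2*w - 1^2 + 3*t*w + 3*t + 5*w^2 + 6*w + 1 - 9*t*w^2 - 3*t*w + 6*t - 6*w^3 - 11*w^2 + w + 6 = 9*t - 6*w^3 + w^2*(-9*t - 6) + 6*w + 6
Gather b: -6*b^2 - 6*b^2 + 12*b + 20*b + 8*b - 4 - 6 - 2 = -12*b^2 + 40*b - 12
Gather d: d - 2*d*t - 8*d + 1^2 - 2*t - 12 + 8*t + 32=d*(-2*t - 7) + 6*t + 21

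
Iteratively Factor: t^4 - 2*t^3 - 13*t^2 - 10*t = (t)*(t^3 - 2*t^2 - 13*t - 10) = t*(t + 2)*(t^2 - 4*t - 5) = t*(t + 1)*(t + 2)*(t - 5)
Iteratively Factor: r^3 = (r)*(r^2) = r^2*(r)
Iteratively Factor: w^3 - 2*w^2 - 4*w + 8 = (w - 2)*(w^2 - 4) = (w - 2)*(w + 2)*(w - 2)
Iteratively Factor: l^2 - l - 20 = (l + 4)*(l - 5)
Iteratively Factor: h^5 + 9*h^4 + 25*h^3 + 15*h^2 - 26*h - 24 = (h + 3)*(h^4 + 6*h^3 + 7*h^2 - 6*h - 8) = (h + 2)*(h + 3)*(h^3 + 4*h^2 - h - 4) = (h + 2)*(h + 3)*(h + 4)*(h^2 - 1) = (h - 1)*(h + 2)*(h + 3)*(h + 4)*(h + 1)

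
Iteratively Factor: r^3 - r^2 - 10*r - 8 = (r + 2)*(r^2 - 3*r - 4) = (r + 1)*(r + 2)*(r - 4)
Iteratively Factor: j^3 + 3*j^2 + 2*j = (j + 1)*(j^2 + 2*j) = j*(j + 1)*(j + 2)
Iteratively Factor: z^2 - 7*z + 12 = (z - 3)*(z - 4)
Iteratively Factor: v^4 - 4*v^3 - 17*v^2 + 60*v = (v - 5)*(v^3 + v^2 - 12*v) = v*(v - 5)*(v^2 + v - 12) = v*(v - 5)*(v - 3)*(v + 4)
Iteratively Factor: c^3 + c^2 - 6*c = (c)*(c^2 + c - 6) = c*(c + 3)*(c - 2)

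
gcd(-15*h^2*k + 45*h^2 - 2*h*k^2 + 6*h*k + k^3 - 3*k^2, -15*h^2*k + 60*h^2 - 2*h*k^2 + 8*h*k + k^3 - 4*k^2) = 15*h^2 + 2*h*k - k^2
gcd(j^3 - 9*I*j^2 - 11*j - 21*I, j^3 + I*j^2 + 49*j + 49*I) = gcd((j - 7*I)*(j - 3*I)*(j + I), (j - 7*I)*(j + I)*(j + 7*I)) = j^2 - 6*I*j + 7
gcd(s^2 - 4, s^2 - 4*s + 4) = s - 2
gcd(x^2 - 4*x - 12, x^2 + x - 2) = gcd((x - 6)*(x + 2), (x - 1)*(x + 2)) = x + 2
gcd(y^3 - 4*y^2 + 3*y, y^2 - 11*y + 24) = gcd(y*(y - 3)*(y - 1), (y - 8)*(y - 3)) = y - 3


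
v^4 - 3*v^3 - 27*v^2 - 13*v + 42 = (v - 7)*(v - 1)*(v + 2)*(v + 3)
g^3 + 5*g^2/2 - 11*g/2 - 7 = (g - 2)*(g + 1)*(g + 7/2)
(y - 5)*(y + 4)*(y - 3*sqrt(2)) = y^3 - 3*sqrt(2)*y^2 - y^2 - 20*y + 3*sqrt(2)*y + 60*sqrt(2)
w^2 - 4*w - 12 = (w - 6)*(w + 2)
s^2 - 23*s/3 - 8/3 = (s - 8)*(s + 1/3)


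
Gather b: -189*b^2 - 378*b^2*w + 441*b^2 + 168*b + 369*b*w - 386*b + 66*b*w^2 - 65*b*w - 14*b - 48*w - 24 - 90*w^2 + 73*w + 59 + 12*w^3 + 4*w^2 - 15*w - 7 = b^2*(252 - 378*w) + b*(66*w^2 + 304*w - 232) + 12*w^3 - 86*w^2 + 10*w + 28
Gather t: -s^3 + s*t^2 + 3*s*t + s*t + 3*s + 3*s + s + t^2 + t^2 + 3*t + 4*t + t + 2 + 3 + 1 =-s^3 + 7*s + t^2*(s + 2) + t*(4*s + 8) + 6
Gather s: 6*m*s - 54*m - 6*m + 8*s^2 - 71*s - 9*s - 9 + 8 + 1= -60*m + 8*s^2 + s*(6*m - 80)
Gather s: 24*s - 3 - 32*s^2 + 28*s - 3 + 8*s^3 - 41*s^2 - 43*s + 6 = 8*s^3 - 73*s^2 + 9*s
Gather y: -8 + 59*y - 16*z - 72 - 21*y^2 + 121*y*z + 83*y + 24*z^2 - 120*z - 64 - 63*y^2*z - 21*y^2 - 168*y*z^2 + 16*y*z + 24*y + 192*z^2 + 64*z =y^2*(-63*z - 42) + y*(-168*z^2 + 137*z + 166) + 216*z^2 - 72*z - 144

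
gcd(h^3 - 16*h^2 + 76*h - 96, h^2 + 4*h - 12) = h - 2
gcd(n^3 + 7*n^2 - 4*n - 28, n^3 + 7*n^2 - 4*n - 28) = n^3 + 7*n^2 - 4*n - 28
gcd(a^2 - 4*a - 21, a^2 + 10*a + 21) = a + 3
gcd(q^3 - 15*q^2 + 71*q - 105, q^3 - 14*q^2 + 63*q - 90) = q^2 - 8*q + 15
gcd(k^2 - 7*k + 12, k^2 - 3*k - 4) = k - 4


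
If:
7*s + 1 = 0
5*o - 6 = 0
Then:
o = 6/5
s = -1/7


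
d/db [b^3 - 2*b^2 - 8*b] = 3*b^2 - 4*b - 8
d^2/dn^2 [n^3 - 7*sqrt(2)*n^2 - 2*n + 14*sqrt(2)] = 6*n - 14*sqrt(2)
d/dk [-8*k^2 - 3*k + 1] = -16*k - 3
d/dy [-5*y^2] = -10*y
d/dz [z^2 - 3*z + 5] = 2*z - 3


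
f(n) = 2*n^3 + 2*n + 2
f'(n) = 6*n^2 + 2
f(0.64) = 3.80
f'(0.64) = 4.46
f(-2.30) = -26.93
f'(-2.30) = 33.74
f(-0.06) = 1.88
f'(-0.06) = 2.02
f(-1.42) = -6.57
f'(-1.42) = 14.10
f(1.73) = 15.82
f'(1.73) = 19.96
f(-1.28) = -4.75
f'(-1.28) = 11.83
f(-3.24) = -72.50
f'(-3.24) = 64.99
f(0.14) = 2.29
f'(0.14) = 2.12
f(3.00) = 62.00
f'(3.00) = 56.00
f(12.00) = 3482.00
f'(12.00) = 866.00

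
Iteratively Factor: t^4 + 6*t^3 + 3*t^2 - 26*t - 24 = (t - 2)*(t^3 + 8*t^2 + 19*t + 12) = (t - 2)*(t + 4)*(t^2 + 4*t + 3) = (t - 2)*(t + 3)*(t + 4)*(t + 1)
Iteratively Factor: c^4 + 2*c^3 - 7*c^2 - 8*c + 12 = (c + 3)*(c^3 - c^2 - 4*c + 4) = (c + 2)*(c + 3)*(c^2 - 3*c + 2) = (c - 1)*(c + 2)*(c + 3)*(c - 2)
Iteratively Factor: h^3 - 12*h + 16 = (h - 2)*(h^2 + 2*h - 8) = (h - 2)*(h + 4)*(h - 2)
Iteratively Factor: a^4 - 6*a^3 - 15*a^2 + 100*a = (a - 5)*(a^3 - a^2 - 20*a) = a*(a - 5)*(a^2 - a - 20) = a*(a - 5)*(a + 4)*(a - 5)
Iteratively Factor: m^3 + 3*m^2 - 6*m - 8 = (m + 4)*(m^2 - m - 2) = (m + 1)*(m + 4)*(m - 2)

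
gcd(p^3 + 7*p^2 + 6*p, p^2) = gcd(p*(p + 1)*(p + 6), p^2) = p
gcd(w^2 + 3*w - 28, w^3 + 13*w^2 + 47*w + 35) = w + 7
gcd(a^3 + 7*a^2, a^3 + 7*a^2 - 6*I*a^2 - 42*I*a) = a^2 + 7*a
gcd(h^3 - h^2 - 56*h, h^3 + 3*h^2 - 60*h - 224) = h^2 - h - 56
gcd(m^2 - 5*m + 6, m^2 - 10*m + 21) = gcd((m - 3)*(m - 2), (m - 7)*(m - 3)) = m - 3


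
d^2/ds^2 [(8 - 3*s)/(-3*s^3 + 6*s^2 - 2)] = 6*(3*s^2*(3*s - 8)*(3*s - 4)^2 + (-9*s^2 + 12*s - (3*s - 8)*(3*s - 2))*(3*s^3 - 6*s^2 + 2))/(3*s^3 - 6*s^2 + 2)^3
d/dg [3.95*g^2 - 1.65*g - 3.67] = 7.9*g - 1.65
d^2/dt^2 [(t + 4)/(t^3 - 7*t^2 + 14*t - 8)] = 2*((t + 4)*(3*t^2 - 14*t + 14)^2 + (-3*t^2 + 14*t - (t + 4)*(3*t - 7) - 14)*(t^3 - 7*t^2 + 14*t - 8))/(t^3 - 7*t^2 + 14*t - 8)^3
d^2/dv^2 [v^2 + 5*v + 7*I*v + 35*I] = 2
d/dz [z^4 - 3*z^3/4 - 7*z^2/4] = z*(16*z^2 - 9*z - 14)/4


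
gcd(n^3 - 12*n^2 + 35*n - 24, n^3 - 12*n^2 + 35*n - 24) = n^3 - 12*n^2 + 35*n - 24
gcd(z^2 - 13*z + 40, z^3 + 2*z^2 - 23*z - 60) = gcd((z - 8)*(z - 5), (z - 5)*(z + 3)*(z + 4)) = z - 5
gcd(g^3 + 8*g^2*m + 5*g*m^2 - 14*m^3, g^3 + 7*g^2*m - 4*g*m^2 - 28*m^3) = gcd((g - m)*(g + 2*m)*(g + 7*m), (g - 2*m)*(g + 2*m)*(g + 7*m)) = g^2 + 9*g*m + 14*m^2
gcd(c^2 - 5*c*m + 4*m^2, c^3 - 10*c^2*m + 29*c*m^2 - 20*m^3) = c^2 - 5*c*m + 4*m^2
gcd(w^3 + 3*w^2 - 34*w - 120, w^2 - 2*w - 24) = w^2 - 2*w - 24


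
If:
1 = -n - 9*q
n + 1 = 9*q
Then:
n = -1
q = 0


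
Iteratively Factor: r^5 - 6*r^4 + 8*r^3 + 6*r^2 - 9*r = (r - 3)*(r^4 - 3*r^3 - r^2 + 3*r) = (r - 3)^2*(r^3 - r) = (r - 3)^2*(r + 1)*(r^2 - r) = (r - 3)^2*(r - 1)*(r + 1)*(r)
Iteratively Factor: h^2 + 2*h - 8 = (h + 4)*(h - 2)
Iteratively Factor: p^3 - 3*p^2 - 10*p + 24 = (p + 3)*(p^2 - 6*p + 8) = (p - 2)*(p + 3)*(p - 4)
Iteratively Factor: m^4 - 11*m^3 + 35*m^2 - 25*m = (m - 5)*(m^3 - 6*m^2 + 5*m) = (m - 5)^2*(m^2 - m) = m*(m - 5)^2*(m - 1)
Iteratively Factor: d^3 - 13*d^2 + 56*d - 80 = (d - 4)*(d^2 - 9*d + 20) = (d - 4)^2*(d - 5)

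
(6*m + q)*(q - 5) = 6*m*q - 30*m + q^2 - 5*q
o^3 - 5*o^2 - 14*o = o*(o - 7)*(o + 2)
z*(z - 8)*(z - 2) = z^3 - 10*z^2 + 16*z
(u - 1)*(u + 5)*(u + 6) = u^3 + 10*u^2 + 19*u - 30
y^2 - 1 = (y - 1)*(y + 1)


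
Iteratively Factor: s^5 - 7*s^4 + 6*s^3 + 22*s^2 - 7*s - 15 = (s - 5)*(s^4 - 2*s^3 - 4*s^2 + 2*s + 3) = (s - 5)*(s - 1)*(s^3 - s^2 - 5*s - 3) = (s - 5)*(s - 1)*(s + 1)*(s^2 - 2*s - 3) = (s - 5)*(s - 1)*(s + 1)^2*(s - 3)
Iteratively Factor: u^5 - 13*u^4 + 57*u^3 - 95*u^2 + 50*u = (u - 1)*(u^4 - 12*u^3 + 45*u^2 - 50*u) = (u - 5)*(u - 1)*(u^3 - 7*u^2 + 10*u) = u*(u - 5)*(u - 1)*(u^2 - 7*u + 10) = u*(u - 5)*(u - 2)*(u - 1)*(u - 5)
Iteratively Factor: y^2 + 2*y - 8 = (y - 2)*(y + 4)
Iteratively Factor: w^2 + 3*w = (w + 3)*(w)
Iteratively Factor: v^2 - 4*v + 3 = (v - 1)*(v - 3)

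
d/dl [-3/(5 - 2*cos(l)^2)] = 6*sin(2*l)/(4 - cos(2*l))^2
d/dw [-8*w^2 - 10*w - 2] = -16*w - 10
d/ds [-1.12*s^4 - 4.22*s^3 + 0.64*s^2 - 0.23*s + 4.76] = -4.48*s^3 - 12.66*s^2 + 1.28*s - 0.23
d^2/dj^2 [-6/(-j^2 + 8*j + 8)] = 12*(j^2 - 8*j - 4*(j - 4)^2 - 8)/(-j^2 + 8*j + 8)^3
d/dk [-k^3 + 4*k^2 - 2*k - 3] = -3*k^2 + 8*k - 2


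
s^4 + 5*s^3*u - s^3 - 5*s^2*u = s^2*(s - 1)*(s + 5*u)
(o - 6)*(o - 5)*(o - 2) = o^3 - 13*o^2 + 52*o - 60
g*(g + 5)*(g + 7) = g^3 + 12*g^2 + 35*g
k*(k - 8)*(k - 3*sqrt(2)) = k^3 - 8*k^2 - 3*sqrt(2)*k^2 + 24*sqrt(2)*k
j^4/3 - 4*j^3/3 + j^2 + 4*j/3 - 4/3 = (j/3 + 1/3)*(j - 2)^2*(j - 1)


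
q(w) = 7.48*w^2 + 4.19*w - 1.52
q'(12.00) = 183.71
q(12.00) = 1125.88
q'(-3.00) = -40.69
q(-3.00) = 53.23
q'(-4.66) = -65.52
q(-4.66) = 141.39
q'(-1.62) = -20.05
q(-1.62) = 11.32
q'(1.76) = 30.52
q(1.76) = 29.02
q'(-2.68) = -35.90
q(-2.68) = 40.98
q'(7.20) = 111.90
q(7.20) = 416.41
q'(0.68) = 14.36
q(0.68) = 4.79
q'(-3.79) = -52.51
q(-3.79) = 90.04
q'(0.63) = 13.61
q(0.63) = 4.09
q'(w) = 14.96*w + 4.19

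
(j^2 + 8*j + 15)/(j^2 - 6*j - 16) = (j^2 + 8*j + 15)/(j^2 - 6*j - 16)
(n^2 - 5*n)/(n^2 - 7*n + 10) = n/(n - 2)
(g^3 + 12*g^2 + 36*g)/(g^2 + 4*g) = (g^2 + 12*g + 36)/(g + 4)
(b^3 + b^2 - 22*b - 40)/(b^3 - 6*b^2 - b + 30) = (b + 4)/(b - 3)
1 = 1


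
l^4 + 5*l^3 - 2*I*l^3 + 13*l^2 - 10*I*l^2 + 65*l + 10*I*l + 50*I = (l + 5)*(l - 5*I)*(l + I)*(l + 2*I)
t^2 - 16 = (t - 4)*(t + 4)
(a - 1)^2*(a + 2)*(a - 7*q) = a^4 - 7*a^3*q - 3*a^2 + 21*a*q + 2*a - 14*q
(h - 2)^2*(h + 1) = h^3 - 3*h^2 + 4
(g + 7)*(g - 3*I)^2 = g^3 + 7*g^2 - 6*I*g^2 - 9*g - 42*I*g - 63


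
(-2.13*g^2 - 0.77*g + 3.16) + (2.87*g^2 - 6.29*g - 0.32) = 0.74*g^2 - 7.06*g + 2.84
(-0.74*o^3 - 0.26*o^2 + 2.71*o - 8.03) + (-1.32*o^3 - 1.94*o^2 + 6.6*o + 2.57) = -2.06*o^3 - 2.2*o^2 + 9.31*o - 5.46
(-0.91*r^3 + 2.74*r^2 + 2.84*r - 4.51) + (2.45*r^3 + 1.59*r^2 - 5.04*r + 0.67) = 1.54*r^3 + 4.33*r^2 - 2.2*r - 3.84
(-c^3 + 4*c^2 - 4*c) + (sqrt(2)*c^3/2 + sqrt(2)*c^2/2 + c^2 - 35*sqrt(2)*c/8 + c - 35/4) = -c^3 + sqrt(2)*c^3/2 + sqrt(2)*c^2/2 + 5*c^2 - 35*sqrt(2)*c/8 - 3*c - 35/4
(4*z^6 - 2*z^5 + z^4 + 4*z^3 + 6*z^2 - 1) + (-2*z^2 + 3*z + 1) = 4*z^6 - 2*z^5 + z^4 + 4*z^3 + 4*z^2 + 3*z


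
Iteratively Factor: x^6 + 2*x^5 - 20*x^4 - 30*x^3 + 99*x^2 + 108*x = (x)*(x^5 + 2*x^4 - 20*x^3 - 30*x^2 + 99*x + 108) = x*(x - 3)*(x^4 + 5*x^3 - 5*x^2 - 45*x - 36) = x*(x - 3)*(x + 4)*(x^3 + x^2 - 9*x - 9) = x*(x - 3)*(x + 3)*(x + 4)*(x^2 - 2*x - 3) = x*(x - 3)*(x + 1)*(x + 3)*(x + 4)*(x - 3)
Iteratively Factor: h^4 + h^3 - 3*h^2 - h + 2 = (h - 1)*(h^3 + 2*h^2 - h - 2) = (h - 1)^2*(h^2 + 3*h + 2) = (h - 1)^2*(h + 1)*(h + 2)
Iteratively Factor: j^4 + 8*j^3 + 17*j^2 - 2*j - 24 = (j + 4)*(j^3 + 4*j^2 + j - 6) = (j + 3)*(j + 4)*(j^2 + j - 2) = (j - 1)*(j + 3)*(j + 4)*(j + 2)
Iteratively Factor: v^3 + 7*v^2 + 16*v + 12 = (v + 2)*(v^2 + 5*v + 6) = (v + 2)^2*(v + 3)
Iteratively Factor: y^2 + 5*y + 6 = (y + 3)*(y + 2)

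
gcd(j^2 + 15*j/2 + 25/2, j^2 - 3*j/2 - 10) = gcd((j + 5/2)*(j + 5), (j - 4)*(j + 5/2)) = j + 5/2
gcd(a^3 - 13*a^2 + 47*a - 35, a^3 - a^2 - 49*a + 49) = a^2 - 8*a + 7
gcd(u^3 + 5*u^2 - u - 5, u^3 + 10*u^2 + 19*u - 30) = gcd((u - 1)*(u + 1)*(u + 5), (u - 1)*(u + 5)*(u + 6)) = u^2 + 4*u - 5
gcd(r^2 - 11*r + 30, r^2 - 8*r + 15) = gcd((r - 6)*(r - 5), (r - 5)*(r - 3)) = r - 5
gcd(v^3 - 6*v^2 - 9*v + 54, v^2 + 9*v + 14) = 1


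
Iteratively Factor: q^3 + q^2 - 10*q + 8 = (q + 4)*(q^2 - 3*q + 2) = (q - 2)*(q + 4)*(q - 1)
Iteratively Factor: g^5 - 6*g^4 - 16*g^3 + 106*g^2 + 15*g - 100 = (g + 1)*(g^4 - 7*g^3 - 9*g^2 + 115*g - 100) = (g - 5)*(g + 1)*(g^3 - 2*g^2 - 19*g + 20) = (g - 5)*(g + 1)*(g + 4)*(g^2 - 6*g + 5) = (g - 5)^2*(g + 1)*(g + 4)*(g - 1)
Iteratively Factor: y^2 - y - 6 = (y + 2)*(y - 3)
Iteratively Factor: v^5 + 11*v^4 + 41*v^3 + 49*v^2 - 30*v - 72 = (v + 4)*(v^4 + 7*v^3 + 13*v^2 - 3*v - 18) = (v + 3)*(v + 4)*(v^3 + 4*v^2 + v - 6) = (v + 2)*(v + 3)*(v + 4)*(v^2 + 2*v - 3) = (v + 2)*(v + 3)^2*(v + 4)*(v - 1)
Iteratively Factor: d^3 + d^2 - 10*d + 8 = (d - 2)*(d^2 + 3*d - 4) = (d - 2)*(d + 4)*(d - 1)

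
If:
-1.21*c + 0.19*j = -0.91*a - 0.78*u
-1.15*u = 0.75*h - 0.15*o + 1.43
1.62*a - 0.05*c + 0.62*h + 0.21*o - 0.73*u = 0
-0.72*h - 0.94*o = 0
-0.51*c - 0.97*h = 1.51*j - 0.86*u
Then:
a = 0.872142493747721*u + 0.484171109543487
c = 1.44733069656514*u + 0.504167319442679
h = -1.32964329643296*u - 1.65338253382534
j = 0.934844597544206*u + 0.891824983374047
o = 1.01845018450184*u + 1.26642066420664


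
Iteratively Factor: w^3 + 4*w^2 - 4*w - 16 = (w + 2)*(w^2 + 2*w - 8) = (w + 2)*(w + 4)*(w - 2)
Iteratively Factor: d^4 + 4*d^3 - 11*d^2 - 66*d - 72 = (d + 3)*(d^3 + d^2 - 14*d - 24) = (d - 4)*(d + 3)*(d^2 + 5*d + 6) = (d - 4)*(d + 3)^2*(d + 2)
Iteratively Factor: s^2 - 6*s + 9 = (s - 3)*(s - 3)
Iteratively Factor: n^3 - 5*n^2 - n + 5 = (n - 5)*(n^2 - 1) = (n - 5)*(n + 1)*(n - 1)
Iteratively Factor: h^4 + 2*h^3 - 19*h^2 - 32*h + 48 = (h - 1)*(h^3 + 3*h^2 - 16*h - 48) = (h - 4)*(h - 1)*(h^2 + 7*h + 12) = (h - 4)*(h - 1)*(h + 4)*(h + 3)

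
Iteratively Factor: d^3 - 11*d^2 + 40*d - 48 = (d - 4)*(d^2 - 7*d + 12) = (d - 4)^2*(d - 3)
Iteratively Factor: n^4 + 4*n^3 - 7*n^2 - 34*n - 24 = (n + 4)*(n^3 - 7*n - 6) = (n + 1)*(n + 4)*(n^2 - n - 6) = (n + 1)*(n + 2)*(n + 4)*(n - 3)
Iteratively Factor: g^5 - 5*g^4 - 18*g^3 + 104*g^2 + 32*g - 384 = (g - 3)*(g^4 - 2*g^3 - 24*g^2 + 32*g + 128) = (g - 3)*(g + 2)*(g^3 - 4*g^2 - 16*g + 64) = (g - 4)*(g - 3)*(g + 2)*(g^2 - 16) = (g - 4)^2*(g - 3)*(g + 2)*(g + 4)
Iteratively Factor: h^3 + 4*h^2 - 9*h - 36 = (h + 3)*(h^2 + h - 12) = (h - 3)*(h + 3)*(h + 4)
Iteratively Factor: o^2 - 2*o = (o)*(o - 2)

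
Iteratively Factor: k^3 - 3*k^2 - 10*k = (k)*(k^2 - 3*k - 10) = k*(k + 2)*(k - 5)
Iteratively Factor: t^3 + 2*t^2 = (t)*(t^2 + 2*t) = t*(t + 2)*(t)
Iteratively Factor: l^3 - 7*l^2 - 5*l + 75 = (l - 5)*(l^2 - 2*l - 15) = (l - 5)*(l + 3)*(l - 5)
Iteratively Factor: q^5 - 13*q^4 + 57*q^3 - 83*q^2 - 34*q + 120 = (q - 4)*(q^4 - 9*q^3 + 21*q^2 + q - 30) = (q - 4)*(q - 2)*(q^3 - 7*q^2 + 7*q + 15) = (q - 4)*(q - 3)*(q - 2)*(q^2 - 4*q - 5) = (q - 4)*(q - 3)*(q - 2)*(q + 1)*(q - 5)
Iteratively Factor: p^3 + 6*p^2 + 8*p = (p + 4)*(p^2 + 2*p) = (p + 2)*(p + 4)*(p)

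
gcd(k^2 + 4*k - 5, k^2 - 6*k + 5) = k - 1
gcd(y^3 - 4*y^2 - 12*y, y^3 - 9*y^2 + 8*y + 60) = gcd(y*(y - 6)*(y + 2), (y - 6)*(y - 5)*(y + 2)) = y^2 - 4*y - 12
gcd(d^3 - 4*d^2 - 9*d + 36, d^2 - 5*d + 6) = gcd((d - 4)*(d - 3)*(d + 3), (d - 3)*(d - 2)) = d - 3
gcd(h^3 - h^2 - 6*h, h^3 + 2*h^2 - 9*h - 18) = h^2 - h - 6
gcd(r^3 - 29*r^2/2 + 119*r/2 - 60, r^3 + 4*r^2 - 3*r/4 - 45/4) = r - 3/2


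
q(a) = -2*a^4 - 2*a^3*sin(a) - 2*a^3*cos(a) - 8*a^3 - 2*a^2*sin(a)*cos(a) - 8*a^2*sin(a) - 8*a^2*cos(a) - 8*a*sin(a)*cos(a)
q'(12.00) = -24103.02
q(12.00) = -56538.08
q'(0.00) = 0.00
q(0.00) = 0.00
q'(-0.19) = 3.79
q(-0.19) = -0.43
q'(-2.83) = 11.04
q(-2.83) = 78.55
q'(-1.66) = -59.88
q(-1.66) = 36.09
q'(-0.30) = 3.79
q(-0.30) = -0.87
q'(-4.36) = 162.30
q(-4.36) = -50.54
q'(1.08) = -65.08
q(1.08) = -33.40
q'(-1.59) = -58.62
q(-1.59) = 31.94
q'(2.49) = -144.86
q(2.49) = -169.62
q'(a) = 2*a^3*sin(a) - 2*a^3*cos(a) - 8*a^3 + 2*a^2*sin(a)^2 + 2*a^2*sin(a) - 2*a^2*cos(a)^2 - 14*a^2*cos(a) - 24*a^2 + 8*a*sin(a)^2 - 4*a*sin(a)*cos(a) - 16*a*sin(a) - 8*a*cos(a)^2 - 16*a*cos(a) - 8*sin(a)*cos(a)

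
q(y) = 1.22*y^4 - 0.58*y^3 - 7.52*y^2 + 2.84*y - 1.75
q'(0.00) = 2.84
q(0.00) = -1.75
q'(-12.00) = -8499.88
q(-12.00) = 25181.45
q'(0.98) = -8.98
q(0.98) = -5.61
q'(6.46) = 1148.65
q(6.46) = 1671.08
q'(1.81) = -1.15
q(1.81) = -11.59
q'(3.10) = 84.87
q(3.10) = 30.18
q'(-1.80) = -4.19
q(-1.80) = -15.04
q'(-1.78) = -3.42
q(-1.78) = -15.11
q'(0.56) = -5.27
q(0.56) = -2.50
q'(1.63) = -5.16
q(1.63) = -11.00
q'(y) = 4.88*y^3 - 1.74*y^2 - 15.04*y + 2.84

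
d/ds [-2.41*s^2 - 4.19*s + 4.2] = -4.82*s - 4.19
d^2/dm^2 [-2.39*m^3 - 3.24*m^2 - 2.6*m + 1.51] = -14.34*m - 6.48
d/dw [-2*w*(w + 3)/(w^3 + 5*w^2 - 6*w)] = 2*(w^2 + 6*w + 21)/(w^4 + 10*w^3 + 13*w^2 - 60*w + 36)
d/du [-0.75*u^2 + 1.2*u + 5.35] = 1.2 - 1.5*u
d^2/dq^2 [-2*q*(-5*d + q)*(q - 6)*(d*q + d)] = 4*d*(15*d*q - 25*d - 6*q^2 + 15*q + 6)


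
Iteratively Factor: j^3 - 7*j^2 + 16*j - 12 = (j - 2)*(j^2 - 5*j + 6) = (j - 3)*(j - 2)*(j - 2)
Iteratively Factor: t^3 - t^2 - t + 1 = (t - 1)*(t^2 - 1) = (t - 1)^2*(t + 1)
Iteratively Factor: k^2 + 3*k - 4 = (k + 4)*(k - 1)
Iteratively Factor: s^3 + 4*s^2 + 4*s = (s)*(s^2 + 4*s + 4) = s*(s + 2)*(s + 2)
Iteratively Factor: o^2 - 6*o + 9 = (o - 3)*(o - 3)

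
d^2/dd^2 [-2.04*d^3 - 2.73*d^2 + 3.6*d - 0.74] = -12.24*d - 5.46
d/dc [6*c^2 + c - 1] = 12*c + 1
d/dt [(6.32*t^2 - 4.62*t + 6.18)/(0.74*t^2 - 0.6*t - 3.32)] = (-0.373200000000001*t^2 - 51.1112*t + 19.0464)/(0.5476*t^4 - 0.888*t^3 - 4.5536*t^2 + 3.984*t + 11.0224)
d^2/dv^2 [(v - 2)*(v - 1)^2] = 6*v - 8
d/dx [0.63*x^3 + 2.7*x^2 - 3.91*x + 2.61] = 1.89*x^2 + 5.4*x - 3.91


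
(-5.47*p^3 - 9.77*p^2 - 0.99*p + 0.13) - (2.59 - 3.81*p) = -5.47*p^3 - 9.77*p^2 + 2.82*p - 2.46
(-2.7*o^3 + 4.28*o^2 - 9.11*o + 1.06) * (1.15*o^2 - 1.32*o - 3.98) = -3.105*o^5 + 8.486*o^4 - 5.3801*o^3 - 3.7902*o^2 + 34.8586*o - 4.2188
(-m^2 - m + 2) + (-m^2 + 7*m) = -2*m^2 + 6*m + 2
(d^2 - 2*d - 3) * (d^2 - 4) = d^4 - 2*d^3 - 7*d^2 + 8*d + 12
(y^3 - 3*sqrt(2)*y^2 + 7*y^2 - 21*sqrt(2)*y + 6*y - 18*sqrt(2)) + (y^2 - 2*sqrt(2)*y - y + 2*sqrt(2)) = y^3 - 3*sqrt(2)*y^2 + 8*y^2 - 23*sqrt(2)*y + 5*y - 16*sqrt(2)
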